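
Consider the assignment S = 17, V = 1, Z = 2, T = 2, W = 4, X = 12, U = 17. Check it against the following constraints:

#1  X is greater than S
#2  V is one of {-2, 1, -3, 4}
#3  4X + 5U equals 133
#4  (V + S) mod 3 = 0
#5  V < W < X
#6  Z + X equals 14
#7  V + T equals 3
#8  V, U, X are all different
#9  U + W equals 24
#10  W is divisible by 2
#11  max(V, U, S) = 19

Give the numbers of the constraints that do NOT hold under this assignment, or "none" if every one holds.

#1 X = 12, S = 17; 12 ≤ 17 (want >)  ✗
#2 V = 1 is in {-2, 1, -3, 4}  ✓
#3 4X + 5U = 4(12) + 5(17) = 133  ✓
#4 V + S = 18; 18 mod 3 = 0  ✓
#5 values 1 < 4 < 12  ✓
#6 Z + X = 2 + 12 = 14  ✓
#7 V + T = 1 + 2 = 3  ✓
#8 values 1, 17, 12 are pairwise distinct  ✓
#9 U + W = 17 + 4 = 21, not 24  ✗
#10 4 / 2 = 2, so 2 divides 4  ✓
#11 max(1, 17, 17) = 17, not 19  ✗

Constraints 1, 9, 11 are violated.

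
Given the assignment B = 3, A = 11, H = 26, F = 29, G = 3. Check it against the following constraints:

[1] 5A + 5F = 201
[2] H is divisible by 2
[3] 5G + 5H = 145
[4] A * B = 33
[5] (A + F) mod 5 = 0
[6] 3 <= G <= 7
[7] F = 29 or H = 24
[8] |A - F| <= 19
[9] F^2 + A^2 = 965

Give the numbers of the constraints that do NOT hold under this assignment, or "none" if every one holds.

[1] 5A + 5F = 5(11) + 5(29) = 200, not 201  ✘
[2] 26 / 2 = 13, so 2 divides 26  ✔
[3] 5G + 5H = 5(3) + 5(26) = 145  ✔
[4] A * B = 11 * 3 = 33  ✔
[5] A + F = 40; 40 mod 5 = 0  ✔
[6] G = 3 lies in [3, 7]  ✔
[7] F = 29 = 29 (first disjunct)  ✔
[8] |11 - 29| = 18; 18 ≤ 19  ✔
[9] F^2 + A^2 = 29^2 + 11^2 = 841 + 121 = 962, not 965  ✘

Constraints 1 and 9 are violated.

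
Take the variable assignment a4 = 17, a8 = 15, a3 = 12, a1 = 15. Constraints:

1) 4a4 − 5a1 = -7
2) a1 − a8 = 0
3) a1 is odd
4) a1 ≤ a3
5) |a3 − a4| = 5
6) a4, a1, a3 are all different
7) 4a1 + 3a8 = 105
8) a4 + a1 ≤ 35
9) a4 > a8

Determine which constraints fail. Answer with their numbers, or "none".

Constraint 4 is violated.

1) 4a4 − 5a1 = 4(17) − 5(15) = -7  holds
2) a1 − a8 = 15 − 15 = 0  holds
3) a1 = 15 is odd  holds
4) a1 = 15, a3 = 12; 15 > 12 (want ≤)  fails
5) |12 − 17| = 5  holds
6) values 17, 15, 12 are pairwise distinct  holds
7) 4a1 + 3a8 = 4(15) + 3(15) = 105  holds
8) a4 + a1 = 17 + 15 = 32; 32 ≤ 35  holds
9) a4 = 17, a8 = 15; 17 > 15  holds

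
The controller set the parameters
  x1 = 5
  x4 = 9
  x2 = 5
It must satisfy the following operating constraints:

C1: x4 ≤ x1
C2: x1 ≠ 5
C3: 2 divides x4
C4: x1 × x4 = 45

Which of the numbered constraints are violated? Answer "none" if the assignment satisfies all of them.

C1: x4 = 9, x1 = 5; 9 > 5 (want ≤)  ✗
C2: x1 = 5, but 5 is required to differ  ✗
C3: 9 = 2×4 + 1, so 2 does not divide 9  ✗
C4: x1 × x4 = 5 × 9 = 45  ✓

The assignment fails constraints 1, 2, and 3.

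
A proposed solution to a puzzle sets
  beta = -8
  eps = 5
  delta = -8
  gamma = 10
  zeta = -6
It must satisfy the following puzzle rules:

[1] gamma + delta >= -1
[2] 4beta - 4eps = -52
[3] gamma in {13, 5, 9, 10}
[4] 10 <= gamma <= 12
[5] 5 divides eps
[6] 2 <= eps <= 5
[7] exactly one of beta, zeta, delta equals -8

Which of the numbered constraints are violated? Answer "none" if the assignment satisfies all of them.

The assignment fails constraint 7.

[1] gamma + delta = 10 + (-8) = 2; 2 ≥ -1 — holds.
[2] 4beta - 4eps = 4(-8) - 4(5) = -52 — holds.
[3] gamma = 10 is in {13, 5, 9, 10} — holds.
[4] gamma = 10 lies in [10, 12] — holds.
[5] 5 / 5 = 1, so 5 divides 5 — holds.
[6] eps = 5 lies in [2, 5] — holds.
[7] beta=-8, zeta=-6, delta=-8; 2 of them equal -8, not exactly one — fails.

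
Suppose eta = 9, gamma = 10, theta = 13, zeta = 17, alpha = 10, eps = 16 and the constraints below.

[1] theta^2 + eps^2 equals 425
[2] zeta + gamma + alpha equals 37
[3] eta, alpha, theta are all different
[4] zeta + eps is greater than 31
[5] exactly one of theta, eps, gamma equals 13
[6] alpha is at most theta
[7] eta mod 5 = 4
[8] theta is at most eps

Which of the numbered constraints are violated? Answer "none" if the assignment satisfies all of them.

[1] theta^2 + eps^2 = 13^2 + 16^2 = 169 + 256 = 425 — holds.
[2] zeta + gamma + alpha = 17 + 10 + 10 = 37 — holds.
[3] values 9, 10, 13 are pairwise distinct — holds.
[4] zeta + eps = 17 + 16 = 33; 33 > 31 — holds.
[5] theta=13, eps=16, gamma=10; 1 of them equals 13 — holds.
[6] alpha = 10, theta = 13; 10 ≤ 13 — holds.
[7] 9 mod 5 = 4 — holds.
[8] theta = 13, eps = 16; 13 ≤ 16 — holds.

All constraints are satisfied.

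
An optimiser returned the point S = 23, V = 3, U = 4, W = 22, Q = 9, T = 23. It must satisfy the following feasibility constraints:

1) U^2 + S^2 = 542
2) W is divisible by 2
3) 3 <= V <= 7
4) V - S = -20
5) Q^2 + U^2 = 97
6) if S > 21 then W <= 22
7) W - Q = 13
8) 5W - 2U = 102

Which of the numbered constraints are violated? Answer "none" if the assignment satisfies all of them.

No — constraint 1 is not satisfied.

1) U^2 + S^2 = 4^2 + 23^2 = 16 + 529 = 545, not 542 — violated.
2) 22 / 2 = 11, so 2 divides 22 — OK.
3) V = 3 lies in [3, 7] — OK.
4) V - S = 3 - 23 = -20 — OK.
5) Q^2 + U^2 = 9^2 + 4^2 = 81 + 16 = 97 — OK.
6) S = 23 > 21, so we need W ≤ 22; W = 22 ≤ 22 — OK.
7) W - Q = 22 - 9 = 13 — OK.
8) 5W - 2U = 5(22) - 2(4) = 102 — OK.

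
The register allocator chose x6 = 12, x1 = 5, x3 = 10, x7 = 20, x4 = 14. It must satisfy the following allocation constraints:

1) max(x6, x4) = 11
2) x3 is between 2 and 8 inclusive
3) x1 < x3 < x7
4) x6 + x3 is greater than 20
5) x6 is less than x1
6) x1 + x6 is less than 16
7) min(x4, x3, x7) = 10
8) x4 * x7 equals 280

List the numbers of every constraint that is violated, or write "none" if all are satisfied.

Constraints 1, 2, 5, and 6 do not hold.

1) max(12, 14) = 14, not 11  fails
2) x3 = 10 is outside [2, 8]  fails
3) values 5 < 10 < 20  holds
4) x6 + x3 = 12 + 10 = 22; 22 > 20  holds
5) x6 = 12, x1 = 5; 12 ≥ 5 (want <)  fails
6) x1 + x6 = 5 + 12 = 17; 17 ≥ 16, bound 16 not met  fails
7) min(14, 10, 20) = 10  holds
8) x4 * x7 = 14 * 20 = 280  holds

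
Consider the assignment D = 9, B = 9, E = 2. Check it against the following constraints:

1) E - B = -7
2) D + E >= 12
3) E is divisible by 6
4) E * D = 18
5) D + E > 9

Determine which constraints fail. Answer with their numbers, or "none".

Constraints 2 and 3 are violated.

1) E - B = 2 - 9 = -7 — holds.
2) D + E = 9 + 2 = 11; 11 < 12, bound 12 not met — fails.
3) 2 = 6*0 + 2, so 6 does not divide 2 — fails.
4) E * D = 2 * 9 = 18 — holds.
5) D + E = 9 + 2 = 11; 11 > 9 — holds.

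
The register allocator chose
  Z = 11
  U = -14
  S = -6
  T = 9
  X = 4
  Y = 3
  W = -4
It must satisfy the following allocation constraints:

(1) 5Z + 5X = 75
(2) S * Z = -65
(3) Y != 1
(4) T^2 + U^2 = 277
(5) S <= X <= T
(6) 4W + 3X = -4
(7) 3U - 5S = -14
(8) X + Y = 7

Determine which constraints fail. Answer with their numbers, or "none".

The assignment fails constraints 2 and 7.

(1) 5Z + 5X = 5(11) + 5(4) = 75 — satisfied.
(2) S * Z = -6 * 11 = -66, not -65 — violated.
(3) Y = 3, and 3 ≠ 1 — satisfied.
(4) T^2 + U^2 = 9^2 + (-14)^2 = 81 + 196 = 277 — satisfied.
(5) values -6 <= 4 <= 9 — satisfied.
(6) 4W + 3X = 4(-4) + 3(4) = -4 — satisfied.
(7) 3U - 5S = 3(-14) - 5(-6) = -12, not -14 — violated.
(8) X + Y = 4 + 3 = 7 — satisfied.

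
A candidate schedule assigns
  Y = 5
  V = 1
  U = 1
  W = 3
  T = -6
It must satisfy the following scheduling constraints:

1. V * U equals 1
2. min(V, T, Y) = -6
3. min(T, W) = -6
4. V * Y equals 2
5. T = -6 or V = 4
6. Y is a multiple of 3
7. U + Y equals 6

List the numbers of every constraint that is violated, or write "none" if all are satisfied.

1. V * U = 1 * 1 = 1 — OK.
2. min(1, -6, 5) = -6 — OK.
3. min(-6, 3) = -6 — OK.
4. V * Y = 1 * 5 = 5, not 2 — violated.
5. T = -6 = -6 (first disjunct) — OK.
6. 5 = 3*1 + 2, so 3 does not divide 5 — violated.
7. U + Y = 1 + 5 = 6 — OK.

Constraints 4 and 6 are violated.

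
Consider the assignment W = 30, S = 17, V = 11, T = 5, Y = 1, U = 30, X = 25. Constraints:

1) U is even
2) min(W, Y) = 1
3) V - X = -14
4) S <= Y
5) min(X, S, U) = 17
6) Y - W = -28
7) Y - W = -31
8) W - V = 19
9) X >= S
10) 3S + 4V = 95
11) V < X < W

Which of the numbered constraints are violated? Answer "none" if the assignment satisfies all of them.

Constraints 4, 6, and 7 are violated.

1) U = 30 is even  true
2) min(30, 1) = 1  true
3) V - X = 11 - 25 = -14  true
4) S = 17, Y = 1; 17 > 1 (want ≤)  false
5) min(25, 17, 30) = 17  true
6) Y - W = 1 - 30 = -29, not -28  false
7) Y - W = 1 - 30 = -29, not -31  false
8) W - V = 30 - 11 = 19  true
9) X = 25, S = 17; 25 ≥ 17  true
10) 3S + 4V = 3(17) + 4(11) = 95  true
11) values 11 < 25 < 30  true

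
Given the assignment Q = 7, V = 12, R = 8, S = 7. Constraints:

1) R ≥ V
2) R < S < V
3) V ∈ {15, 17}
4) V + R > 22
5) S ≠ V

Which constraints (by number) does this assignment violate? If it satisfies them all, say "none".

1) R = 8, V = 12; 8 < 12 (want ≥) — violated.
2) values 8, 7, 12; R = 8 is not < S = 7 — violated.
3) V = 12 is not in {15, 17} — violated.
4) V + R = 12 + 8 = 20; 20 ≤ 22, bound 22 not met — violated.
5) S = 7, V = 12; distinct — OK.

No — constraints 1, 2, 3, and 4 are not satisfied.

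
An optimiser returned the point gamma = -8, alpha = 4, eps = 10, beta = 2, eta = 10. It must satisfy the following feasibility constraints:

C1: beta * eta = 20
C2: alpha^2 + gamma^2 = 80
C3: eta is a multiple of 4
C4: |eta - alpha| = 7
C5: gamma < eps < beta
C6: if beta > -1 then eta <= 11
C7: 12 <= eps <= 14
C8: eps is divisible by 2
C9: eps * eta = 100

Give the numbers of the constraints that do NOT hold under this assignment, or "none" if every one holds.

Constraints 3, 4, 5, and 7 are violated.

C1: beta * eta = 2 * 10 = 20 — holds.
C2: alpha^2 + gamma^2 = 4^2 + (-8)^2 = 16 + 64 = 80 — holds.
C3: 10 = 4*2 + 2, so 4 does not divide 10 — does not hold.
C4: |10 - 4| = 6, not 7 — does not hold.
C5: values -8, 10, 2; eps = 10 is not < beta = 2 — does not hold.
C6: beta = 2 > -1, so we need eta ≤ 11; eta = 10 ≤ 11 — holds.
C7: eps = 10 is outside [12, 14] — does not hold.
C8: 10 / 2 = 5, so 2 divides 10 — holds.
C9: eps * eta = 10 * 10 = 100 — holds.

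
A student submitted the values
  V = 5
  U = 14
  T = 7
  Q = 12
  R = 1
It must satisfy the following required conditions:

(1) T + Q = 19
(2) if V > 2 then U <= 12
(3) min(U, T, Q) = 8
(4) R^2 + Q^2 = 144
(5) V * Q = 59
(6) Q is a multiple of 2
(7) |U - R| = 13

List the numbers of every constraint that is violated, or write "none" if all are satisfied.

Constraints 2, 3, 4, and 5 do not hold.

(1) T + Q = 7 + 12 = 19 — OK.
(2) V = 5 > 2, so we need U ≤ 12; but U = 14 > 12 — violated.
(3) min(14, 7, 12) = 7, not 8 — violated.
(4) R^2 + Q^2 = 1^2 + 12^2 = 1 + 144 = 145, not 144 — violated.
(5) V * Q = 5 * 12 = 60, not 59 — violated.
(6) 12 / 2 = 6, so 2 divides 12 — OK.
(7) |14 - 1| = 13 — OK.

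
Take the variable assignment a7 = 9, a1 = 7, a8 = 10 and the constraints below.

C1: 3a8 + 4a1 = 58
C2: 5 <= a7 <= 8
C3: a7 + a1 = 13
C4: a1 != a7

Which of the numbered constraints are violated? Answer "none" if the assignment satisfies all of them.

Constraints 2 and 3 do not hold.

C1: 3a8 + 4a1 = 3(10) + 4(7) = 58  holds
C2: a7 = 9 is outside [5, 8]  fails
C3: a7 + a1 = 9 + 7 = 16, not 13  fails
C4: a1 = 7, a7 = 9; distinct  holds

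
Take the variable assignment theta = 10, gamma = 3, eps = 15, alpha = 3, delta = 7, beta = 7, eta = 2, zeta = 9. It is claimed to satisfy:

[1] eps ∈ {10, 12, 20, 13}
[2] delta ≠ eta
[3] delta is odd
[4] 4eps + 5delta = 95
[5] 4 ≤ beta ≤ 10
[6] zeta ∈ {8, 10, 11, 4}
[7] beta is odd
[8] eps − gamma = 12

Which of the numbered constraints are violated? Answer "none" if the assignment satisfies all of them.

Violated: 1 and 6.

[1] eps = 15 is not in {10, 12, 20, 13} — violated.
[2] delta = 7, eta = 2; distinct — OK.
[3] delta = 7 is odd — OK.
[4] 4eps + 5delta = 4(15) + 5(7) = 95 — OK.
[5] beta = 7 lies in [4, 10] — OK.
[6] zeta = 9 is not in {8, 10, 11, 4} — violated.
[7] beta = 7 is odd — OK.
[8] eps − gamma = 15 − 3 = 12 — OK.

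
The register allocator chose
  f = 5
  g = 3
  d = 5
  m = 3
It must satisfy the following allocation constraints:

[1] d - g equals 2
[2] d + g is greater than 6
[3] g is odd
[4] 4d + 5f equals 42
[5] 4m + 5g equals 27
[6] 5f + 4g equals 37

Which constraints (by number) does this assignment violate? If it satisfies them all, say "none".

The assignment fails constraint 4.

[1] d - g = 5 - 3 = 2 — satisfied.
[2] d + g = 5 + 3 = 8; 8 > 6 — satisfied.
[3] g = 3 is odd — satisfied.
[4] 4d + 5f = 4(5) + 5(5) = 45, not 42 — violated.
[5] 4m + 5g = 4(3) + 5(3) = 27 — satisfied.
[6] 5f + 4g = 5(5) + 4(3) = 37 — satisfied.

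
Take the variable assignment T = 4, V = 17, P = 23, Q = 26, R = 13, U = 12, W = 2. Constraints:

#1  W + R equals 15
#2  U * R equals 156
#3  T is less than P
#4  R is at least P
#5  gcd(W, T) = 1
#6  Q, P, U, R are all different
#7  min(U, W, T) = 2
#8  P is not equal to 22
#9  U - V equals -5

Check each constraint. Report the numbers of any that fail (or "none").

Violated: 4 and 5.

#1 W + R = 2 + 13 = 15 — satisfied.
#2 U * R = 12 * 13 = 156 — satisfied.
#3 T = 4, P = 23; 4 < 23 — satisfied.
#4 R = 13, P = 23; 13 < 23 (want ≥) — violated.
#5 gcd(2, 4) = 2, not 1 — violated.
#6 values 26, 23, 12, 13 are pairwise distinct — satisfied.
#7 min(12, 2, 4) = 2 — satisfied.
#8 P = 23, and 23 ≠ 22 — satisfied.
#9 U - V = 12 - 17 = -5 — satisfied.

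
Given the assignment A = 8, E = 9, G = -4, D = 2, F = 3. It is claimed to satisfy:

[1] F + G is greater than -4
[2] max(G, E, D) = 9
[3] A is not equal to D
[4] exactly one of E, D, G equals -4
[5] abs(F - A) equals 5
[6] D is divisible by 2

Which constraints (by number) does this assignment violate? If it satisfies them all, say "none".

[1] F + G = 3 + (-4) = -1; -1 > -4 — satisfied.
[2] max(-4, 9, 2) = 9 — satisfied.
[3] A = 8, D = 2; distinct — satisfied.
[4] E=9, D=2, G=-4; 1 of them equals -4 — satisfied.
[5] abs(3 - 8) = 5 — satisfied.
[6] 2 / 2 = 1, so 2 divides 2 — satisfied.

No violations.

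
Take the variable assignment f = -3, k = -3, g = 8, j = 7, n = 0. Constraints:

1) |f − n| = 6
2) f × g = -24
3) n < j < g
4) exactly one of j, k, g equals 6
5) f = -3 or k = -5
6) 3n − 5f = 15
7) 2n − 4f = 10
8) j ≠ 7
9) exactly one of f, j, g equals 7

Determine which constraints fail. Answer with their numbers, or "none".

Violated: 1, 4, 7, 8.

1) |-3 − 0| = 3, not 6 — does not hold.
2) f × g = -3 × 8 = -24 — holds.
3) values 0 < 7 < 8 — holds.
4) j=7, k=-3, g=8; 0 of them equal 6, not exactly one — does not hold.
5) f = -3 = -3 (first disjunct) — holds.
6) 3n − 5f = 3(0) − 5(-3) = 15 — holds.
7) 2n − 4f = 2(0) − 4(-3) = 12, not 10 — does not hold.
8) j = 7, but 7 is required to differ — does not hold.
9) f=-3, j=7, g=8; 1 of them equals 7 — holds.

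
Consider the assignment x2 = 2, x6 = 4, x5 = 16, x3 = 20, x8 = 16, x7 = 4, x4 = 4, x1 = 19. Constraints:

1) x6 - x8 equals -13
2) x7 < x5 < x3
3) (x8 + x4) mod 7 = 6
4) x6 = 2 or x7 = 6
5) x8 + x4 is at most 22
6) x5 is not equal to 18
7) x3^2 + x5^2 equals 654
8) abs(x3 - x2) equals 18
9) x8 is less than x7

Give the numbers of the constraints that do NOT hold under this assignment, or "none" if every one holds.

1) x6 - x8 = 4 - 16 = -12, not -13 — violated.
2) values 4 < 16 < 20 — OK.
3) x8 + x4 = 20; 20 mod 7 = 6 — OK.
4) x6 = 4 ≠ 2 and x7 = 4 ≠ 6; both disjuncts false — violated.
5) x8 + x4 = 16 + 4 = 20; 20 ≤ 22 — OK.
6) x5 = 16, and 16 ≠ 18 — OK.
7) x3^2 + x5^2 = 20^2 + 16^2 = 400 + 256 = 656, not 654 — violated.
8) abs(20 - 2) = 18 — OK.
9) x8 = 16, x7 = 4; 16 ≥ 4 (want <) — violated.

Constraints 1, 4, 7, 9 are violated.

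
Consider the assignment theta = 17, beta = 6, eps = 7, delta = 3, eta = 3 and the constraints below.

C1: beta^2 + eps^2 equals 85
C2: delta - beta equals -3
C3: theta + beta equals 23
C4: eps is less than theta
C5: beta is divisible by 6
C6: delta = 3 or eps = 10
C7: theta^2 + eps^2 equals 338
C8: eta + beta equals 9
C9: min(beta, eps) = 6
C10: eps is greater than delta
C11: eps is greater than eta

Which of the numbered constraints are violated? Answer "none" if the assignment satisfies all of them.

All constraints are satisfied.

C1: beta^2 + eps^2 = 6^2 + 7^2 = 36 + 49 = 85  ✓
C2: delta - beta = 3 - 6 = -3  ✓
C3: theta + beta = 17 + 6 = 23  ✓
C4: eps = 7, theta = 17; 7 < 17  ✓
C5: 6 / 6 = 1, so 6 divides 6  ✓
C6: delta = 3 = 3 (first disjunct)  ✓
C7: theta^2 + eps^2 = 17^2 + 7^2 = 289 + 49 = 338  ✓
C8: eta + beta = 3 + 6 = 9  ✓
C9: min(6, 7) = 6  ✓
C10: eps = 7, delta = 3; 7 > 3  ✓
C11: eps = 7, eta = 3; 7 > 3  ✓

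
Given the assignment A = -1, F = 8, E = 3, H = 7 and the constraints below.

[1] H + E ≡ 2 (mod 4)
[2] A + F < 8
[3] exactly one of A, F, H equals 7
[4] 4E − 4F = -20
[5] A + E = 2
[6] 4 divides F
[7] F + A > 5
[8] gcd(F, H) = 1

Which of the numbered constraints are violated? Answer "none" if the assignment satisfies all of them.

Yes — all constraints hold.

[1] H + E = 10; 10 mod 4 = 2 — satisfied.
[2] A + F = -1 + 8 = 7; 7 < 8 — satisfied.
[3] A=-1, F=8, H=7; 1 of them equals 7 — satisfied.
[4] 4E − 4F = 4(3) − 4(8) = -20 — satisfied.
[5] A + E = -1 + 3 = 2 — satisfied.
[6] 8 / 4 = 2, so 4 divides 8 — satisfied.
[7] F + A = 8 + (-1) = 7; 7 > 5 — satisfied.
[8] gcd(8, 7) = 1 — satisfied.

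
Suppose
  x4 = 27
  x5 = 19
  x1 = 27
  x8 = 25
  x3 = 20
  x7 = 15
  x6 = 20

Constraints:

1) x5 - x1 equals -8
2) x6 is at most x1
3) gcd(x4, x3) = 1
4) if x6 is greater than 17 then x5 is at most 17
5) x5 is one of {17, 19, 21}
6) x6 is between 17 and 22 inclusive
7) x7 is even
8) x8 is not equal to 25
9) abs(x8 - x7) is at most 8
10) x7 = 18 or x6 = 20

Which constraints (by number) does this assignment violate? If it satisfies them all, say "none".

1) x5 - x1 = 19 - 27 = -8 — OK.
2) x6 = 20, x1 = 27; 20 ≤ 27 — OK.
3) gcd(27, 20) = 1 — OK.
4) x6 = 20 > 17, so we need x5 ≤ 17; but x5 = 19 > 17 — violated.
5) x5 = 19 is in {17, 19, 21} — OK.
6) x6 = 20 lies in [17, 22] — OK.
7) x7 = 15 is odd — violated.
8) x8 = 25, but 25 is required to differ — violated.
9) abs(25 - 15) = 10; 10 > 8, exceeds bound 8 — violated.
10) x7 = 15 ≠ 18, but x6 = 20 = 20 (second disjunct) — OK.

No — constraints 4, 7, 8, and 9 are not satisfied.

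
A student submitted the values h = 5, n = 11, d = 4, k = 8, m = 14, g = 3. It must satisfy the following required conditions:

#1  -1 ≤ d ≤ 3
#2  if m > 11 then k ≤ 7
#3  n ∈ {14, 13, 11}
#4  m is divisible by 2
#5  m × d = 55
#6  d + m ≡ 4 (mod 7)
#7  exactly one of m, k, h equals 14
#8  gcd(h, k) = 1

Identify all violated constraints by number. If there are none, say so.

Constraints 1, 2, 5 are violated.

#1 d = 4 is outside [-1, 3]  ✘
#2 m = 14 > 11, so we need k ≤ 7; but k = 8 > 7  ✘
#3 n = 11 is in {14, 13, 11}  ✔
#4 14 / 2 = 7, so 2 divides 14  ✔
#5 m × d = 14 × 4 = 56, not 55  ✘
#6 d + m = 18; 18 mod 7 = 4  ✔
#7 m=14, k=8, h=5; 1 of them equals 14  ✔
#8 gcd(5, 8) = 1  ✔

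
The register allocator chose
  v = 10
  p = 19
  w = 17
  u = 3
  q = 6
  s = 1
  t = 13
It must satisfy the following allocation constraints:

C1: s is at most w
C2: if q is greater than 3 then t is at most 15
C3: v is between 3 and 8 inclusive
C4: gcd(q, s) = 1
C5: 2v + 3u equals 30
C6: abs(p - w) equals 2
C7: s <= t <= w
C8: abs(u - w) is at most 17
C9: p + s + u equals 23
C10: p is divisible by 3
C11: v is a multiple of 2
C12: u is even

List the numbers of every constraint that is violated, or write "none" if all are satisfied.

Constraints 3, 5, 10, and 12 are violated.

C1: s = 1, w = 17; 1 ≤ 17 — OK.
C2: q = 6 > 3, so we need t ≤ 15; t = 13 ≤ 15 — OK.
C3: v = 10 is outside [3, 8] — violated.
C4: gcd(6, 1) = 1 — OK.
C5: 2v + 3u = 2(10) + 3(3) = 29, not 30 — violated.
C6: abs(19 - 17) = 2 — OK.
C7: values 1 <= 13 <= 17 — OK.
C8: abs(3 - 17) = 14; 14 ≤ 17 — OK.
C9: p + s + u = 19 + 1 + 3 = 23 — OK.
C10: 19 = 3*6 + 1, so 3 does not divide 19 — violated.
C11: 10 / 2 = 5, so 2 divides 10 — OK.
C12: u = 3 is odd — violated.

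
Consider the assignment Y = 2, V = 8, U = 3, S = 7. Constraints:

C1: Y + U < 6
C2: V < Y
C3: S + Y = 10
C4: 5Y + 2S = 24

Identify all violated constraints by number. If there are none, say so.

Constraints 2, 3 are violated.

C1: Y + U = 2 + 3 = 5; 5 < 6  true
C2: V = 8, Y = 2; 8 ≥ 2 (want <)  false
C3: S + Y = 7 + 2 = 9, not 10  false
C4: 5Y + 2S = 5(2) + 2(7) = 24  true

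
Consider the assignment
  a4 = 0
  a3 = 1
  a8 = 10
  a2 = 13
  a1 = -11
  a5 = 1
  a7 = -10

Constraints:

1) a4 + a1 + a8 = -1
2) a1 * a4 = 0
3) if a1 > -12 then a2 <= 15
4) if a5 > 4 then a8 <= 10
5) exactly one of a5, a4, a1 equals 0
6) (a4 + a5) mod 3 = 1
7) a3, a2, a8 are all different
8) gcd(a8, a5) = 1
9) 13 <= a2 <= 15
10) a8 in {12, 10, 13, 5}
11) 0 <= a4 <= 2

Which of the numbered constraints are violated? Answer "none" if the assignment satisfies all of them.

The assignment satisfies every constraint.

1) a4 + a1 + a8 = 0 + (-11) + 10 = -1  ✔
2) a1 * a4 = -11 * 0 = 0  ✔
3) a1 = -11 > -12, so we need a2 ≤ 15; a2 = 13 ≤ 15  ✔
4) a5 = 1, not > 4; antecedent false, conditional vacuously true  ✔
5) a5=1, a4=0, a1=-11; 1 of them equals 0  ✔
6) a4 + a5 = 1; 1 mod 3 = 1  ✔
7) values 1, 13, 10 are pairwise distinct  ✔
8) gcd(10, 1) = 1  ✔
9) a2 = 13 lies in [13, 15]  ✔
10) a8 = 10 is in {12, 10, 13, 5}  ✔
11) a4 = 0 lies in [0, 2]  ✔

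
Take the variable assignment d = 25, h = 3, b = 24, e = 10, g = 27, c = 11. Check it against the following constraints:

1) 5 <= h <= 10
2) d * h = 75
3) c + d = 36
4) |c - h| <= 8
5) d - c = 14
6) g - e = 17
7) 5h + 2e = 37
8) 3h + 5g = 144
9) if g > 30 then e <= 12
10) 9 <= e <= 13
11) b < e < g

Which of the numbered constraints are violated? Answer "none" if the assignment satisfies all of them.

1) h = 3 is outside [5, 10]  ✗
2) d * h = 25 * 3 = 75  ✓
3) c + d = 11 + 25 = 36  ✓
4) |11 - 3| = 8; 8 ≤ 8  ✓
5) d - c = 25 - 11 = 14  ✓
6) g - e = 27 - 10 = 17  ✓
7) 5h + 2e = 5(3) + 2(10) = 35, not 37  ✗
8) 3h + 5g = 3(3) + 5(27) = 144  ✓
9) g = 27, not > 30; antecedent false, conditional vacuously true  ✓
10) e = 10 lies in [9, 13]  ✓
11) values 24, 10, 27; b = 24 is not < e = 10  ✗

No — constraints 1, 7, 11 are not satisfied.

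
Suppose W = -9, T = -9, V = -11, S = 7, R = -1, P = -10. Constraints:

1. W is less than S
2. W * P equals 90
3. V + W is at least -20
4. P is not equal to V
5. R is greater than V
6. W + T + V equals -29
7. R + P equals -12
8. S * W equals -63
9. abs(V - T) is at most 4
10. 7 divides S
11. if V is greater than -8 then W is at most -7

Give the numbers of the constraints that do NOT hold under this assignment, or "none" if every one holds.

Constraint 7 does not hold.

1. W = -9, S = 7; -9 < 7 — holds.
2. W * P = -9 * (-10) = 90 — holds.
3. V + W = -11 + (-9) = -20; -20 ≥ -20 — holds.
4. P = -10, V = -11; distinct — holds.
5. R = -1, V = -11; -1 > -11 — holds.
6. W + T + V = -9 + (-9) + (-11) = -29 — holds.
7. R + P = -1 + (-10) = -11, not -12 — fails.
8. S * W = 7 * (-9) = -63 — holds.
9. abs(-11 - (-9)) = 2; 2 ≤ 4 — holds.
10. 7 / 7 = 1, so 7 divides 7 — holds.
11. V = -11, not > -8; antecedent false, conditional vacuously true — holds.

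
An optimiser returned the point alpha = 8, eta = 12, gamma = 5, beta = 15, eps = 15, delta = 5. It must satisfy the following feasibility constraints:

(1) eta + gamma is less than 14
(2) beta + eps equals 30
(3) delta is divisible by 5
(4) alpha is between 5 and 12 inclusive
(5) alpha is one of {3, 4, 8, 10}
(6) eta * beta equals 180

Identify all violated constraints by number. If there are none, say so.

(1) eta + gamma = 12 + 5 = 17; 17 ≥ 14, bound 14 not met  ✗
(2) beta + eps = 15 + 15 = 30  ✓
(3) 5 / 5 = 1, so 5 divides 5  ✓
(4) alpha = 8 lies in [5, 12]  ✓
(5) alpha = 8 is in {3, 4, 8, 10}  ✓
(6) eta * beta = 12 * 15 = 180  ✓

Constraint 1 is violated.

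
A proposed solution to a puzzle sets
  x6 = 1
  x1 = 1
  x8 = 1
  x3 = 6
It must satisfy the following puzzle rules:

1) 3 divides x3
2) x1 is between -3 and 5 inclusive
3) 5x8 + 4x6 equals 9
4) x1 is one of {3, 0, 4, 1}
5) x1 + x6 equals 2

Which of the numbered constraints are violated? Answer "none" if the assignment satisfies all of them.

None — every constraint holds.

1) 6 / 3 = 2, so 3 divides 6 — holds.
2) x1 = 1 lies in [-3, 5] — holds.
3) 5x8 + 4x6 = 5(1) + 4(1) = 9 — holds.
4) x1 = 1 is in {3, 0, 4, 1} — holds.
5) x1 + x6 = 1 + 1 = 2 — holds.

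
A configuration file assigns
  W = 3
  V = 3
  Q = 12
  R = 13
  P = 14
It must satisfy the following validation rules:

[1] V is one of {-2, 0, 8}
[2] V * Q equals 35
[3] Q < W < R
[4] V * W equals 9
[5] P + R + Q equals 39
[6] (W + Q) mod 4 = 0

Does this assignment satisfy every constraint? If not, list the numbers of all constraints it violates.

[1] V = 3 is not in {-2, 0, 8} — fails.
[2] V * Q = 3 * 12 = 36, not 35 — fails.
[3] values 12, 3, 13; Q = 12 is not < W = 3 — fails.
[4] V * W = 3 * 3 = 9 — holds.
[5] P + R + Q = 14 + 13 + 12 = 39 — holds.
[6] W + Q = 15; 15 mod 4 = 3, not 0 — fails.

The assignment fails constraints 1, 2, 3, 6.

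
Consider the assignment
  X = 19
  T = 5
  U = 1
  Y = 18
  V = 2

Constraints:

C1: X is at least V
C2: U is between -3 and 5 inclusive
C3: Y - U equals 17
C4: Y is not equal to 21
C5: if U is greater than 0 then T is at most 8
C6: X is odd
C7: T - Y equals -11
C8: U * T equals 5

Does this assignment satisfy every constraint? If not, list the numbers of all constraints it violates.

Constraint 7 does not hold.

C1: X = 19, V = 2; 19 ≥ 2 — holds.
C2: U = 1 lies in [-3, 5] — holds.
C3: Y - U = 18 - 1 = 17 — holds.
C4: Y = 18, and 18 ≠ 21 — holds.
C5: U = 1 > 0, so we need T ≤ 8; T = 5 ≤ 8 — holds.
C6: X = 19 is odd — holds.
C7: T - Y = 5 - 18 = -13, not -11 — fails.
C8: U * T = 1 * 5 = 5 — holds.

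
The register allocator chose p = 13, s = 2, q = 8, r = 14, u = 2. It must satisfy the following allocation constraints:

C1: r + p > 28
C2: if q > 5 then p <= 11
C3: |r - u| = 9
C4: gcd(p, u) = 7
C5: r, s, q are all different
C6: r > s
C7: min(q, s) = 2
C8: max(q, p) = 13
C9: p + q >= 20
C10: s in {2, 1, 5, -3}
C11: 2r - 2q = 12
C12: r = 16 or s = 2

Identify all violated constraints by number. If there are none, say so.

No — constraints 1, 2, 3, and 4 are not satisfied.

C1: r + p = 14 + 13 = 27; 27 ≤ 28, bound 28 not met — violated.
C2: q = 8 > 5, so we need p ≤ 11; but p = 13 > 11 — violated.
C3: |14 - 2| = 12, not 9 — violated.
C4: gcd(13, 2) = 1, not 7 — violated.
C5: values 14, 2, 8 are pairwise distinct — satisfied.
C6: r = 14, s = 2; 14 > 2 — satisfied.
C7: min(8, 2) = 2 — satisfied.
C8: max(8, 13) = 13 — satisfied.
C9: p + q = 13 + 8 = 21; 21 ≥ 20 — satisfied.
C10: s = 2 is in {2, 1, 5, -3} — satisfied.
C11: 2r - 2q = 2(14) - 2(8) = 12 — satisfied.
C12: r = 14 ≠ 16, but s = 2 = 2 (second disjunct) — satisfied.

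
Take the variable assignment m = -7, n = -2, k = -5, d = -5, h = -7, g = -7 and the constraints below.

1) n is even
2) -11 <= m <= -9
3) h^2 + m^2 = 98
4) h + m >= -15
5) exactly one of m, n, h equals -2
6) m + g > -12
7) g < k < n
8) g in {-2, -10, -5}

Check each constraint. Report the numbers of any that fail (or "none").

1) n = -2 is even  holds
2) m = -7 is outside [-11, -9]  fails
3) h^2 + m^2 = (-7)^2 + (-7)^2 = 49 + 49 = 98  holds
4) h + m = -7 + (-7) = -14; -14 ≥ -15  holds
5) m=-7, n=-2, h=-7; 1 of them equals -2  holds
6) m + g = -7 + (-7) = -14; -14 ≤ -12, bound -12 not met  fails
7) values -7 < -5 < -2  holds
8) g = -7 is not in {-2, -10, -5}  fails

Constraints 2, 6, and 8 are violated.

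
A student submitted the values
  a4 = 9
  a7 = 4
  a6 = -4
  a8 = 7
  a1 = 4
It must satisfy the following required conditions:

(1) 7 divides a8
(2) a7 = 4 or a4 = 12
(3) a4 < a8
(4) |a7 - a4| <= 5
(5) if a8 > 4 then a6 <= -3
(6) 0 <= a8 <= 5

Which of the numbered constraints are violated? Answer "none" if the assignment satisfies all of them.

(1) 7 / 7 = 1, so 7 divides 7 — holds.
(2) a7 = 4 = 4 (first disjunct) — holds.
(3) a4 = 9, a8 = 7; 9 ≥ 7 (want <) — fails.
(4) |4 - 9| = 5; 5 ≤ 5 — holds.
(5) a8 = 7 > 4, so we need a6 ≤ -3; a6 = -4 ≤ -3 — holds.
(6) a8 = 7 is outside [0, 5] — fails.

No — constraints 3, 6 are not satisfied.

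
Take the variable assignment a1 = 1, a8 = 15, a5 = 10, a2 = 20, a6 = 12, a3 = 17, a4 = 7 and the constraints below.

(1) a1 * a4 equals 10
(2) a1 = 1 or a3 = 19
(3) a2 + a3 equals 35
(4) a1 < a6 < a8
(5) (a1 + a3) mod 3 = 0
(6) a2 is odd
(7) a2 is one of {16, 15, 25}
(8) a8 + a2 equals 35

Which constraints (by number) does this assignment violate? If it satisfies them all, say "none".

Constraints 1, 3, 6, and 7 do not hold.

(1) a1 * a4 = 1 * 7 = 7, not 10  no
(2) a1 = 1 = 1 (first disjunct)  yes
(3) a2 + a3 = 20 + 17 = 37, not 35  no
(4) values 1 < 12 < 15  yes
(5) a1 + a3 = 18; 18 mod 3 = 0  yes
(6) a2 = 20 is even  no
(7) a2 = 20 is not in {16, 15, 25}  no
(8) a8 + a2 = 15 + 20 = 35  yes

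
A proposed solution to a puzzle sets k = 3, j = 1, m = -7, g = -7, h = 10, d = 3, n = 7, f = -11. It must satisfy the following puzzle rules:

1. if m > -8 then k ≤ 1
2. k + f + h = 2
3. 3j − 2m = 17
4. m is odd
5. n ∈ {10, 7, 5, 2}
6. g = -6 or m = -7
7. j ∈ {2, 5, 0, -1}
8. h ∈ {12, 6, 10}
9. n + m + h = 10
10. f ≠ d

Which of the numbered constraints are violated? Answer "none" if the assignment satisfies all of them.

Constraints 1 and 7 are violated.

1. m = -7 > -8, so we need k ≤ 1; but k = 3 > 1 — violated.
2. k + f + h = 3 + (-11) + 10 = 2 — satisfied.
3. 3j − 2m = 3(1) − 2(-7) = 17 — satisfied.
4. m = -7 is odd — satisfied.
5. n = 7 is in {10, 7, 5, 2} — satisfied.
6. g = -7 ≠ -6, but m = -7 = -7 (second disjunct) — satisfied.
7. j = 1 is not in {2, 5, 0, -1} — violated.
8. h = 10 is in {12, 6, 10} — satisfied.
9. n + m + h = 7 + (-7) + 10 = 10 — satisfied.
10. f = -11, d = 3; distinct — satisfied.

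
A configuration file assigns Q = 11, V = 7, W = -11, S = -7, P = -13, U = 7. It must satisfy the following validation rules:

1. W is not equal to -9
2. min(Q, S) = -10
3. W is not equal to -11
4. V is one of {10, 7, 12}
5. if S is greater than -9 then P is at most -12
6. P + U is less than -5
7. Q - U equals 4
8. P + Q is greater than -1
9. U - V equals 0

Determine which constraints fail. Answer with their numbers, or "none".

Constraints 2, 3, and 8 are violated.

1. W = -11, and -11 ≠ -9  yes
2. min(11, -7) = -7, not -10  no
3. W = -11, but -11 is required to differ  no
4. V = 7 is in {10, 7, 12}  yes
5. S = -7 > -9, so we need P ≤ -12; P = -13 ≤ -12  yes
6. P + U = -13 + 7 = -6; -6 < -5  yes
7. Q - U = 11 - 7 = 4  yes
8. P + Q = -13 + 11 = -2; -2 ≤ -1, bound -1 not met  no
9. U - V = 7 - 7 = 0  yes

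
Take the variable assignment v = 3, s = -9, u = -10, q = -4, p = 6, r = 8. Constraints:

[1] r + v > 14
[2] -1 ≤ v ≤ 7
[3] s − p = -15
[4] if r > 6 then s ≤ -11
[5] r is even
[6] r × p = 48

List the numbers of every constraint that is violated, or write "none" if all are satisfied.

The assignment fails constraints 1, 4.

[1] r + v = 8 + 3 = 11; 11 ≤ 14, bound 14 not met  ✘
[2] v = 3 lies in [-1, 7]  ✔
[3] s − p = -9 − 6 = -15  ✔
[4] r = 8 > 6, so we need s ≤ -11; but s = -9 > -11  ✘
[5] r = 8 is even  ✔
[6] r × p = 8 × 6 = 48  ✔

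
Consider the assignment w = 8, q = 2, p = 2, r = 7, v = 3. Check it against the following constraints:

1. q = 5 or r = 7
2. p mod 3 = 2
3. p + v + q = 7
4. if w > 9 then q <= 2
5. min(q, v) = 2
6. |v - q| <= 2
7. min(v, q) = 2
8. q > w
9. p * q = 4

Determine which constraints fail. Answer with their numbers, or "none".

Violated: 8.

1. q = 2 ≠ 5, but r = 7 = 7 (second disjunct) — OK.
2. 2 mod 3 = 2 — OK.
3. p + v + q = 2 + 3 + 2 = 7 — OK.
4. w = 8, not > 9; antecedent false, conditional vacuously true — OK.
5. min(2, 3) = 2 — OK.
6. |3 - 2| = 1; 1 ≤ 2 — OK.
7. min(3, 2) = 2 — OK.
8. q = 2, w = 8; 2 ≤ 8 (want >) — violated.
9. p * q = 2 * 2 = 4 — OK.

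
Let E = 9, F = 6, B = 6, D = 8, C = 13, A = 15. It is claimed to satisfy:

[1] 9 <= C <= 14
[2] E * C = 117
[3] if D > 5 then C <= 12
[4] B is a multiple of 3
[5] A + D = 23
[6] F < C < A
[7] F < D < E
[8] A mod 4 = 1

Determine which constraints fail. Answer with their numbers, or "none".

Constraints 3 and 8 do not hold.

[1] C = 13 lies in [9, 14] — holds.
[2] E * C = 9 * 13 = 117 — holds.
[3] D = 8 > 5, so we need C ≤ 12; but C = 13 > 12 — fails.
[4] 6 / 3 = 2, so 3 divides 6 — holds.
[5] A + D = 15 + 8 = 23 — holds.
[6] values 6 < 13 < 15 — holds.
[7] values 6 < 8 < 9 — holds.
[8] 15 mod 4 = 3, not 1 — fails.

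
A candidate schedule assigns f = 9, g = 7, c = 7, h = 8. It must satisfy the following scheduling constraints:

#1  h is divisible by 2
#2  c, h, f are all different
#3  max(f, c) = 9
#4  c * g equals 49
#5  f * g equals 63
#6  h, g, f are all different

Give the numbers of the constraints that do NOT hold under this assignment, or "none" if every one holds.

No violations.

#1 8 / 2 = 4, so 2 divides 8  OK
#2 values 7, 8, 9 are pairwise distinct  OK
#3 max(9, 7) = 9  OK
#4 c * g = 7 * 7 = 49  OK
#5 f * g = 9 * 7 = 63  OK
#6 values 8, 7, 9 are pairwise distinct  OK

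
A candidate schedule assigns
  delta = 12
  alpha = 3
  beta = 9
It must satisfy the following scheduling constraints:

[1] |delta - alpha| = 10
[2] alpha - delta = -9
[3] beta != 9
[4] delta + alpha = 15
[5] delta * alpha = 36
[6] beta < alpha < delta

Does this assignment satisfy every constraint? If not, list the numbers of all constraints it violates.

Constraints 1, 3, 6 are violated.

[1] |12 - 3| = 9, not 10 — fails.
[2] alpha - delta = 3 - 12 = -9 — holds.
[3] beta = 9, but 9 is required to differ — fails.
[4] delta + alpha = 12 + 3 = 15 — holds.
[5] delta * alpha = 12 * 3 = 36 — holds.
[6] values 9, 3, 12; beta = 9 is not < alpha = 3 — fails.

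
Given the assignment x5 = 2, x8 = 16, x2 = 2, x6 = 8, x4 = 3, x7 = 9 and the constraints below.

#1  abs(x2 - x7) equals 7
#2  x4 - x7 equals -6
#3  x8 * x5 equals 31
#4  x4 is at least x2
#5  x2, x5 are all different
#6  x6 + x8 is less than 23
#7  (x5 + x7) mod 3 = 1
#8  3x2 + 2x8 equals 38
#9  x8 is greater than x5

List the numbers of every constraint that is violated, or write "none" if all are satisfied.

Violated: 3, 5, 6, 7.

#1 abs(2 - 9) = 7  ✔
#2 x4 - x7 = 3 - 9 = -6  ✔
#3 x8 * x5 = 16 * 2 = 32, not 31  ✘
#4 x4 = 3, x2 = 2; 3 ≥ 2  ✔
#5 x2 = x5 = 2, not all different  ✘
#6 x6 + x8 = 8 + 16 = 24; 24 ≥ 23, bound 23 not met  ✘
#7 x5 + x7 = 11; 11 mod 3 = 2, not 1  ✘
#8 3x2 + 2x8 = 3(2) + 2(16) = 38  ✔
#9 x8 = 16, x5 = 2; 16 > 2  ✔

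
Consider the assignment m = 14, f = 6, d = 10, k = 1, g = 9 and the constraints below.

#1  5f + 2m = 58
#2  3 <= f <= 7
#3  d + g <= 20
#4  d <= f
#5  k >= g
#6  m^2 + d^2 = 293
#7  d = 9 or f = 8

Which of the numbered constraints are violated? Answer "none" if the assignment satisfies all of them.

#1 5f + 2m = 5(6) + 2(14) = 58 — satisfied.
#2 f = 6 lies in [3, 7] — satisfied.
#3 d + g = 10 + 9 = 19; 19 ≤ 20 — satisfied.
#4 d = 10, f = 6; 10 > 6 (want ≤) — violated.
#5 k = 1, g = 9; 1 < 9 (want ≥) — violated.
#6 m^2 + d^2 = 14^2 + 10^2 = 196 + 100 = 296, not 293 — violated.
#7 d = 10 ≠ 9 and f = 6 ≠ 8; both disjuncts false — violated.

No — constraints 4, 5, 6, 7 are not satisfied.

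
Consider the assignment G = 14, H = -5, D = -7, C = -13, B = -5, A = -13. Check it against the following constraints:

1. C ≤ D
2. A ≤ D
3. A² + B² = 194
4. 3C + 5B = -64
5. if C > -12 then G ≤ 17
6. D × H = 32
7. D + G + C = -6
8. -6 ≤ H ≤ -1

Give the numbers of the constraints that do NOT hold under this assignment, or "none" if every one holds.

1. C = -13, D = -7; -13 ≤ -7 — satisfied.
2. A = -13, D = -7; -13 ≤ -7 — satisfied.
3. A² + B² = (-13)² + (-5)² = 169 + 25 = 194 — satisfied.
4. 3C + 5B = 3(-13) + 5(-5) = -64 — satisfied.
5. C = -13, not > -12; antecedent false, conditional vacuously true — satisfied.
6. D × H = -7 × (-5) = 35, not 32 — violated.
7. D + G + C = -7 + 14 + (-13) = -6 — satisfied.
8. H = -5 lies in [-6, -1] — satisfied.

Constraint 6 is violated.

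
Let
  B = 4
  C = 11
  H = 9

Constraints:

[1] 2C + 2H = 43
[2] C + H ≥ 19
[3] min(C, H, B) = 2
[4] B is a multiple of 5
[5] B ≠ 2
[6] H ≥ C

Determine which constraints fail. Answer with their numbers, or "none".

[1] 2C + 2H = 2(11) + 2(9) = 40, not 43 — fails.
[2] C + H = 11 + 9 = 20; 20 ≥ 19 — holds.
[3] min(11, 9, 4) = 4, not 2 — fails.
[4] 4 = 5×0 + 4, so 5 does not divide 4 — fails.
[5] B = 4, and 4 ≠ 2 — holds.
[6] H = 9, C = 11; 9 < 11 (want ≥) — fails.

Constraints 1, 3, 4, and 6 are violated.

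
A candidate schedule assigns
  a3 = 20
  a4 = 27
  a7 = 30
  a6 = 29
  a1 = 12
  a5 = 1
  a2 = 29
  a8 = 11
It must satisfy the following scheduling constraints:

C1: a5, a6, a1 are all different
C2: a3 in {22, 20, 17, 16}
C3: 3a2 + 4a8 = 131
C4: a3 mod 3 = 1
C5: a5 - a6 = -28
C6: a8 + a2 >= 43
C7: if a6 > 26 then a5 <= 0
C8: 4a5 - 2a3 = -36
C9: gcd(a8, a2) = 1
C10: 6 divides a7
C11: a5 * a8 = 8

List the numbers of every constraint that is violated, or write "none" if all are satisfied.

Constraints 4, 6, 7, 11 are violated.

C1: values 1, 29, 12 are pairwise distinct — OK.
C2: a3 = 20 is in {22, 20, 17, 16} — OK.
C3: 3a2 + 4a8 = 3(29) + 4(11) = 131 — OK.
C4: 20 mod 3 = 2, not 1 — violated.
C5: a5 - a6 = 1 - 29 = -28 — OK.
C6: a8 + a2 = 11 + 29 = 40; 40 < 43, bound 43 not met — violated.
C7: a6 = 29 > 26, so we need a5 ≤ 0; but a5 = 1 > 0 — violated.
C8: 4a5 - 2a3 = 4(1) - 2(20) = -36 — OK.
C9: gcd(11, 29) = 1 — OK.
C10: 30 / 6 = 5, so 6 divides 30 — OK.
C11: a5 * a8 = 1 * 11 = 11, not 8 — violated.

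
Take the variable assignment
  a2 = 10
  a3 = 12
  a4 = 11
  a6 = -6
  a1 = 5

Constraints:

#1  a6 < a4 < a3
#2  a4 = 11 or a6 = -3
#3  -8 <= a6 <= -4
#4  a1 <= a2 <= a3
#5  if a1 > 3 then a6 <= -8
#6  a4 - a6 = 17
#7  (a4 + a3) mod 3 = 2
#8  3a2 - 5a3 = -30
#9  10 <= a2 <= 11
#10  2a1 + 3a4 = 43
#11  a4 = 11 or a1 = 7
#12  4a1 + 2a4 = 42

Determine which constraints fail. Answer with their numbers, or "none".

Constraint 5 does not hold.

#1 values -6 < 11 < 12 — holds.
#2 a4 = 11 = 11 (first disjunct) — holds.
#3 a6 = -6 lies in [-8, -4] — holds.
#4 values 5 <= 10 <= 12 — holds.
#5 a1 = 5 > 3, so we need a6 ≤ -8; but a6 = -6 > -8 — fails.
#6 a4 - a6 = 11 - (-6) = 17 — holds.
#7 a4 + a3 = 23; 23 mod 3 = 2 — holds.
#8 3a2 - 5a3 = 3(10) - 5(12) = -30 — holds.
#9 a2 = 10 lies in [10, 11] — holds.
#10 2a1 + 3a4 = 2(5) + 3(11) = 43 — holds.
#11 a4 = 11 = 11 (first disjunct) — holds.
#12 4a1 + 2a4 = 4(5) + 2(11) = 42 — holds.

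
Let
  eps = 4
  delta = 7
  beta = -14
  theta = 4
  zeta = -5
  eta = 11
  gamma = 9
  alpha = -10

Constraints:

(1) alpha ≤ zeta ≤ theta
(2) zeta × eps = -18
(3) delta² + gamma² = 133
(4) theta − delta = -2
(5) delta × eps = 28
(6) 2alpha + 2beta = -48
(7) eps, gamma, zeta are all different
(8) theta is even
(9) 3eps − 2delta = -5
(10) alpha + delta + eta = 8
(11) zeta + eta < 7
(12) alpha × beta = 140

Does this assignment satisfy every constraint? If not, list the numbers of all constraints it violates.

No — constraints 2, 3, 4, and 9 are not satisfied.

(1) values -10 ≤ -5 ≤ 4 — satisfied.
(2) zeta × eps = -5 × 4 = -20, not -18 — violated.
(3) delta² + gamma² = 7² + 9² = 49 + 81 = 130, not 133 — violated.
(4) theta − delta = 4 − 7 = -3, not -2 — violated.
(5) delta × eps = 7 × 4 = 28 — satisfied.
(6) 2alpha + 2beta = 2(-10) + 2(-14) = -48 — satisfied.
(7) values 4, 9, -5 are pairwise distinct — satisfied.
(8) theta = 4 is even — satisfied.
(9) 3eps − 2delta = 3(4) − 2(7) = -2, not -5 — violated.
(10) alpha + delta + eta = -10 + 7 + 11 = 8 — satisfied.
(11) zeta + eta = -5 + 11 = 6; 6 < 7 — satisfied.
(12) alpha × beta = -10 × (-14) = 140 — satisfied.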